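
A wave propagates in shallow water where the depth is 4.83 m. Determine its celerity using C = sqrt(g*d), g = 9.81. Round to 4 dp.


Using the shallow-water approximation:
C = sqrt(g * d) = sqrt(9.81 * 4.83)
C = sqrt(47.3823)
C = 6.8835 m/s

6.8835


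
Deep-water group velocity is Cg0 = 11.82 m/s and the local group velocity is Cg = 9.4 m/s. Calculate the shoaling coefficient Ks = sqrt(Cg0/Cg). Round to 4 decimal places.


Ks = sqrt(Cg0 / Cg)
Ks = sqrt(11.82 / 9.4)
Ks = sqrt(1.2574)
Ks = 1.1214

1.1214


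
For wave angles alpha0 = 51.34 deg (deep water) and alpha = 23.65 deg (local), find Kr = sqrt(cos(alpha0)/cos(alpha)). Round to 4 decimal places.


Kr = sqrt(cos(alpha0) / cos(alpha))
cos(51.34) = 0.624698
cos(23.65) = 0.916013
Kr = sqrt(0.624698 / 0.916013)
Kr = sqrt(0.681975)
Kr = 0.8258

0.8258


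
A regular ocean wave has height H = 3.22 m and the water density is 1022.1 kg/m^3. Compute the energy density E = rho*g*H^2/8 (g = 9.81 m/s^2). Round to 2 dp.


E = (1/8) * rho * g * H^2
E = (1/8) * 1022.1 * 9.81 * 3.22^2
E = 0.125 * 1022.1 * 9.81 * 10.3684
E = 12995.24 J/m^2

12995.24


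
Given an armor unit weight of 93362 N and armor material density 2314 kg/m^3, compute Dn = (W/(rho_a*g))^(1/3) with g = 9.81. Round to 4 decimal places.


V = W / (rho_a * g)
V = 93362 / (2314 * 9.81)
V = 93362 / 22700.34
V = 4.112802 m^3
Dn = V^(1/3) = 4.112802^(1/3)
Dn = 1.6022 m

1.6022


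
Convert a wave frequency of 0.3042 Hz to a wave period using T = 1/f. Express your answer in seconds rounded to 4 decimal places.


T = 1 / f
T = 1 / 0.3042
T = 3.2873 s

3.2873


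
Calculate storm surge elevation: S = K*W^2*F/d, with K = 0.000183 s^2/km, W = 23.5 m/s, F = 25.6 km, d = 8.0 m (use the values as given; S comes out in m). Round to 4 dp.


S = K * W^2 * F / d
W^2 = 23.5^2 = 552.25
S = 0.000183 * 552.25 * 25.6 / 8.0
Numerator = 0.000183 * 552.25 * 25.6 = 2.587181
S = 2.587181 / 8.0 = 0.3234 m

0.3234


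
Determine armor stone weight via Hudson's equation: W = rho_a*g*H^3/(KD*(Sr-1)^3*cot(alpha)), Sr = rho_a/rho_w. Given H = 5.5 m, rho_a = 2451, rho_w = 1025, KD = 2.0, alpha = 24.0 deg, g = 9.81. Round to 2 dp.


Sr = rho_a / rho_w = 2451 / 1025 = 2.391220
(Sr - 1) = 1.391220
(Sr - 1)^3 = 2.692694
cot(24.0) = 1 / tan(24.0) = 1 / 0.445229 = 2.246037
Numerator = 2451 * 9.81 * 5.5^3 = 4000372.0763
Denominator = 2.0 * 2.692694 * 2.246037 = 12.095779
W = 4000372.0763 / 12.095779
W = 330724.64 N

330724.64


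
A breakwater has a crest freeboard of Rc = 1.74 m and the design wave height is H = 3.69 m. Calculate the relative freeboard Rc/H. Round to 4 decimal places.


Relative freeboard = Rc / H
= 1.74 / 3.69
= 0.4715

0.4715


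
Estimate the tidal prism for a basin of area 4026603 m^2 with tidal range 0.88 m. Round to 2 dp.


Tidal prism = Area * Tidal range
P = 4026603 * 0.88
P = 3543410.64 m^3

3543410.64


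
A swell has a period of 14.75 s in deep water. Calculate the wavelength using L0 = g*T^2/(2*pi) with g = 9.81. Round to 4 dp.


L0 = g * T^2 / (2 * pi)
L0 = 9.81 * 14.75^2 / (2 * pi)
L0 = 9.81 * 217.5625 / 6.28319
L0 = 2134.2881 / 6.28319
L0 = 339.6825 m

339.6825


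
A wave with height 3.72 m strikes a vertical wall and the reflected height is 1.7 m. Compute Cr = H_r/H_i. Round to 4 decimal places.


Cr = H_r / H_i
Cr = 1.7 / 3.72
Cr = 0.4570

0.4570


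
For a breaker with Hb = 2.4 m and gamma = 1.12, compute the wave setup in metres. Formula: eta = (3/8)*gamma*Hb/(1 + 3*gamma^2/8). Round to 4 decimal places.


eta = (3/8) * gamma * Hb / (1 + 3*gamma^2/8)
Numerator = (3/8) * 1.12 * 2.4 = 1.008000
Denominator = 1 + 3*1.12^2/8 = 1 + 0.470400 = 1.470400
eta = 1.008000 / 1.470400
eta = 0.6855 m

0.6855


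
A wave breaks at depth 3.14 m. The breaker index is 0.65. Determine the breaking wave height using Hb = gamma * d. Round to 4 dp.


Hb = gamma * d
Hb = 0.65 * 3.14
Hb = 2.0410 m

2.0410


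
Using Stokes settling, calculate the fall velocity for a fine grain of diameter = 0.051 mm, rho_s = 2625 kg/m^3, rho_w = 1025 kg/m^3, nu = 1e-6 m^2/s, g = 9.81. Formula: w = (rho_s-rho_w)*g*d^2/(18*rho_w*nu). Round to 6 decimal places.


w = (rho_s - rho_w) * g * d^2 / (18 * rho_w * nu)
d = 0.051 mm = 0.000051 m
rho_s - rho_w = 2625 - 1025 = 1600
Numerator = 1600 * 9.81 * (0.000051)^2 = 0.000040825296
Denominator = 18 * 1025 * 1e-6 = 0.018450
w = 0.002213 m/s

0.002213


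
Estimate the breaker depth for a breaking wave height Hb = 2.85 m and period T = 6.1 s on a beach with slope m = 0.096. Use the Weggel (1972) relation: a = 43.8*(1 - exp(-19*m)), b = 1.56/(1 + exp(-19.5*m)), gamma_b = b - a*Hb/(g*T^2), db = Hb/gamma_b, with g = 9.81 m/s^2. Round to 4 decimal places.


a = 43.8 * (1 - exp(-19 * m))
exp(-19 * 0.096) = exp(-1.8240) = 0.161379
a = 43.8 * (1 - 0.161379) = 36.731602
b = 1.56 / (1 + exp(-19.5 * m))
exp(-19.5 * 0.096) = exp(-1.8720) = 0.153816
b = 1.56 / (1 + 0.153816) = 1.352036
Hb / (g * T^2) = 2.85 / (9.81 * 6.1^2) = 2.85 / 365.0301 = 0.00780758
gamma_b = b - a * Hb/(g*T^2) = 1.352036 - 36.731602 * 0.00780758 = 1.065251
db = Hb / gamma_b = 2.85 / 1.065251
db = 2.6754 m

2.6754


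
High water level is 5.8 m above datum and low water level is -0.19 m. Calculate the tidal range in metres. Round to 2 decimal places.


Tidal range = High water - Low water
Tidal range = 5.8 - (-0.19)
Tidal range = 5.99 m

5.99


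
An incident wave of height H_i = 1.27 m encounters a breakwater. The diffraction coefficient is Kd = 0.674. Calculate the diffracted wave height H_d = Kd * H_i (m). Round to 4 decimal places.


H_d = Kd * H_i
H_d = 0.674 * 1.27
H_d = 0.8560 m

0.8560


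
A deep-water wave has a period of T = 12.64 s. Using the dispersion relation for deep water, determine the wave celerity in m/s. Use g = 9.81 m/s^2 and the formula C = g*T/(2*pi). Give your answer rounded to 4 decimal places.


We use the deep-water celerity formula:
C = g * T / (2 * pi)
C = 9.81 * 12.64 / (2 * 3.14159...)
C = 123.998400 / 6.283185
C = 19.7350 m/s

19.7350


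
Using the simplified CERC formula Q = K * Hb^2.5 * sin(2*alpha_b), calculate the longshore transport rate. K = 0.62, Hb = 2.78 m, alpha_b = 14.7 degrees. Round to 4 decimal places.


Q = K * Hb^2.5 * sin(2 * alpha_b)
Hb^2.5 = 2.78^2.5 = 12.885818
sin(2 * 14.7) = sin(29.4) = 0.490904
Q = 0.62 * 12.885818 * 0.490904
Q = 3.9219 m^3/s

3.9219


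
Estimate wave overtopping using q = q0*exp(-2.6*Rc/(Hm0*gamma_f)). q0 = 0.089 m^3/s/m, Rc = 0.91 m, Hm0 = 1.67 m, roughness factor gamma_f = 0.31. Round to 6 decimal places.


q = q0 * exp(-2.6 * Rc / (Hm0 * gamma_f))
Exponent = -2.6 * 0.91 / (1.67 * 0.31)
= -2.6 * 0.91 / 0.5177
= -4.570214
exp(-4.570214) = 0.010356
q = 0.089 * 0.010356
q = 0.000922 m^3/s/m

0.000922


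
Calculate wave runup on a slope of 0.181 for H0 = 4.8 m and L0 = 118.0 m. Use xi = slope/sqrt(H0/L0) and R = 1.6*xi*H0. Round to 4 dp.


xi = slope / sqrt(H0/L0)
H0/L0 = 4.8/118.0 = 0.040678
sqrt(0.040678) = 0.201688
xi = 0.181 / 0.201688 = 0.897427
R = 1.6 * xi * H0 = 1.6 * 0.897427 * 4.8
R = 6.8922 m

6.8922


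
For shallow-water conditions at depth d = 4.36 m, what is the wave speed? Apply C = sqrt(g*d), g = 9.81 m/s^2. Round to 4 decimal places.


Using the shallow-water approximation:
C = sqrt(g * d) = sqrt(9.81 * 4.36)
C = sqrt(42.7716)
C = 6.5400 m/s

6.5400


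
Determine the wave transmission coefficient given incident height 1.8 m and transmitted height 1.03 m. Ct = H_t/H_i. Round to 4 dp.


Ct = H_t / H_i
Ct = 1.03 / 1.8
Ct = 0.5722

0.5722


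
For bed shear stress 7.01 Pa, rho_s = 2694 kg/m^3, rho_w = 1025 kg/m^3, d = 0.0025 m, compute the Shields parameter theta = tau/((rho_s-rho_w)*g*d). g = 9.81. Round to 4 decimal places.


theta = tau / ((rho_s - rho_w) * g * d)
rho_s - rho_w = 2694 - 1025 = 1669
Denominator = 1669 * 9.81 * 0.0025 = 40.932225
theta = 7.01 / 40.932225
theta = 0.1713

0.1713


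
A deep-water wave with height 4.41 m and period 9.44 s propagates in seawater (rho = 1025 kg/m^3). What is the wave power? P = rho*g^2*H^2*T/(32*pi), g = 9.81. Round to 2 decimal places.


P = rho * g^2 * H^2 * T / (32 * pi)
P = 1025 * 9.81^2 * 4.41^2 * 9.44 / (32 * pi)
P = 1025 * 96.2361 * 19.4481 * 9.44 / 100.53096
P = 180140.43 W/m

180140.43


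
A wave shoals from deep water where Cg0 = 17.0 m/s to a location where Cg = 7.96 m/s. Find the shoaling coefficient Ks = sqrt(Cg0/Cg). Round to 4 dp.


Ks = sqrt(Cg0 / Cg)
Ks = sqrt(17.0 / 7.96)
Ks = sqrt(2.1357)
Ks = 1.4614

1.4614


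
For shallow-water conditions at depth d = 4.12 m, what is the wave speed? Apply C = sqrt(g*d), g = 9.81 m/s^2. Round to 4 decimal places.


Using the shallow-water approximation:
C = sqrt(g * d) = sqrt(9.81 * 4.12)
C = sqrt(40.4172)
C = 6.3575 m/s

6.3575


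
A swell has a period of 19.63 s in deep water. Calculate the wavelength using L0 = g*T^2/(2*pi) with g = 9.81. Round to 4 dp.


L0 = g * T^2 / (2 * pi)
L0 = 9.81 * 19.63^2 / (2 * pi)
L0 = 9.81 * 385.3369 / 6.28319
L0 = 3780.1550 / 6.28319
L0 = 601.6304 m

601.6304


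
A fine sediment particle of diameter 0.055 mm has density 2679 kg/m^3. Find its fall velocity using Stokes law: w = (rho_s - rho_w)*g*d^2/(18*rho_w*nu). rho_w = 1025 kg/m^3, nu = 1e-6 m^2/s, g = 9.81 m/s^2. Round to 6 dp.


w = (rho_s - rho_w) * g * d^2 / (18 * rho_w * nu)
d = 0.055 mm = 0.000055 m
rho_s - rho_w = 2679 - 1025 = 1654
Numerator = 1654 * 9.81 * (0.000055)^2 = 0.000049082864
Denominator = 18 * 1025 * 1e-6 = 0.018450
w = 0.002660 m/s

0.002660


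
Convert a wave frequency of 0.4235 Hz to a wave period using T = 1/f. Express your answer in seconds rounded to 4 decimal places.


T = 1 / f
T = 1 / 0.4235
T = 2.3613 s

2.3613


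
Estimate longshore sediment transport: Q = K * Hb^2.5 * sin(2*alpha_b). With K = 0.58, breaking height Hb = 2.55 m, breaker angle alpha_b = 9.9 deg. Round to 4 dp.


Q = K * Hb^2.5 * sin(2 * alpha_b)
Hb^2.5 = 2.55^2.5 = 10.383660
sin(2 * 9.9) = sin(19.8) = 0.338738
Q = 0.58 * 10.383660 * 0.338738
Q = 2.0401 m^3/s

2.0401


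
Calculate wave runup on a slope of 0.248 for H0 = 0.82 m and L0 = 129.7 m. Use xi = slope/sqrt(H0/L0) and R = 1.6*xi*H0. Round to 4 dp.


xi = slope / sqrt(H0/L0)
H0/L0 = 0.82/129.7 = 0.006322
sqrt(0.006322) = 0.079513
xi = 0.248 / 0.079513 = 3.118995
R = 1.6 * xi * H0 = 1.6 * 3.118995 * 0.82
R = 4.0921 m

4.0921


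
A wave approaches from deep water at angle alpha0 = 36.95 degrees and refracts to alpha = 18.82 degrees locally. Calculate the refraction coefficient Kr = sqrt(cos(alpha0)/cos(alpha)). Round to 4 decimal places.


Kr = sqrt(cos(alpha0) / cos(alpha))
cos(36.95) = 0.799160
cos(18.82) = 0.946537
Kr = sqrt(0.799160 / 0.946537)
Kr = sqrt(0.844299)
Kr = 0.9189

0.9189


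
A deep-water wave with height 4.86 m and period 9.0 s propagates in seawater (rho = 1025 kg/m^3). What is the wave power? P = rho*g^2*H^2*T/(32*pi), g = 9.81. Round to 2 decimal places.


P = rho * g^2 * H^2 * T / (32 * pi)
P = 1025 * 9.81^2 * 4.86^2 * 9.0 / (32 * pi)
P = 1025 * 96.2361 * 23.6196 * 9.0 / 100.53096
P = 208582.12 W/m

208582.12


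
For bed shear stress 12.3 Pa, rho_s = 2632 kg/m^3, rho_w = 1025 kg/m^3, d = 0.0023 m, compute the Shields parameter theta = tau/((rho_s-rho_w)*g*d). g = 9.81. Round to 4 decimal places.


theta = tau / ((rho_s - rho_w) * g * d)
rho_s - rho_w = 2632 - 1025 = 1607
Denominator = 1607 * 9.81 * 0.0023 = 36.258741
theta = 12.3 / 36.258741
theta = 0.3392

0.3392


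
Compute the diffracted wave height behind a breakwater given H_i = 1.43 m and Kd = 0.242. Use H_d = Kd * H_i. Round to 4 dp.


H_d = Kd * H_i
H_d = 0.242 * 1.43
H_d = 0.3461 m

0.3461


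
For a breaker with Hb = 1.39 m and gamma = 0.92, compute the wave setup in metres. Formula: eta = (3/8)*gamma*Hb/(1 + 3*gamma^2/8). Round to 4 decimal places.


eta = (3/8) * gamma * Hb / (1 + 3*gamma^2/8)
Numerator = (3/8) * 0.92 * 1.39 = 0.479550
Denominator = 1 + 3*0.92^2/8 = 1 + 0.317400 = 1.317400
eta = 0.479550 / 1.317400
eta = 0.3640 m

0.3640


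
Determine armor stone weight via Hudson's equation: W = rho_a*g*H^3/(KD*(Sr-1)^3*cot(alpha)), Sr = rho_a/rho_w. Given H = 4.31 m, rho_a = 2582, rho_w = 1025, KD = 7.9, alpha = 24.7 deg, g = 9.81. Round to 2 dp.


Sr = rho_a / rho_w = 2582 / 1025 = 2.519024
(Sr - 1) = 1.519024
(Sr - 1)^3 = 3.505050
cot(24.7) = 1 / tan(24.7) = 1 / 0.459949 = 2.174156
Numerator = 2582 * 9.81 * 4.31^3 = 2027949.1255
Denominator = 7.9 * 3.505050 * 2.174156 = 60.202153
W = 2027949.1255 / 60.202153
W = 33685.66 N

33685.66


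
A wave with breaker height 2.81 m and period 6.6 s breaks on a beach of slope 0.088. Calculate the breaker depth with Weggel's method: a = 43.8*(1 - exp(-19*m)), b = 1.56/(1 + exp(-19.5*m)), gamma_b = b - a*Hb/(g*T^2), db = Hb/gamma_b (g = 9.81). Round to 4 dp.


a = 43.8 * (1 - exp(-19 * m))
exp(-19 * 0.088) = exp(-1.6720) = 0.187871
a = 43.8 * (1 - 0.187871) = 35.571252
b = 1.56 / (1 + exp(-19.5 * m))
exp(-19.5 * 0.088) = exp(-1.7160) = 0.179784
b = 1.56 / (1 + 0.179784) = 1.322276
Hb / (g * T^2) = 2.81 / (9.81 * 6.6^2) = 2.81 / 427.3236 = 0.00657581
gamma_b = b - a * Hb/(g*T^2) = 1.322276 - 35.571252 * 0.00657581 = 1.088366
db = Hb / gamma_b = 2.81 / 1.088366
db = 2.5819 m

2.5819


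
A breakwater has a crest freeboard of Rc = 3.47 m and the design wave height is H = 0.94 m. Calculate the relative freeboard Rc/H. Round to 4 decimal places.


Relative freeboard = Rc / H
= 3.47 / 0.94
= 3.6915

3.6915


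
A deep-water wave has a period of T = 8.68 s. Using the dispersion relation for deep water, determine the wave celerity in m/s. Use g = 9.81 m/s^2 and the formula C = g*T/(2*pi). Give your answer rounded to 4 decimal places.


We use the deep-water celerity formula:
C = g * T / (2 * pi)
C = 9.81 * 8.68 / (2 * 3.14159...)
C = 85.150800 / 6.283185
C = 13.5522 m/s

13.5522


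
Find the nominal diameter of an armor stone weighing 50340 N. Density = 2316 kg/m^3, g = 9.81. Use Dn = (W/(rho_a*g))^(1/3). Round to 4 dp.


V = W / (rho_a * g)
V = 50340 / (2316 * 9.81)
V = 50340 / 22719.96
V = 2.215673 m^3
Dn = V^(1/3) = 2.215673^(1/3)
Dn = 1.3037 m

1.3037


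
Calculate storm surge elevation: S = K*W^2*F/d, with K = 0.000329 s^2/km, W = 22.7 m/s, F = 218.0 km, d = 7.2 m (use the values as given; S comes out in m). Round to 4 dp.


S = K * W^2 * F / d
W^2 = 22.7^2 = 515.29
S = 0.000329 * 515.29 * 218.0 / 7.2
Numerator = 0.000329 * 515.29 * 218.0 = 36.957629
S = 36.957629 / 7.2 = 5.1330 m

5.1330


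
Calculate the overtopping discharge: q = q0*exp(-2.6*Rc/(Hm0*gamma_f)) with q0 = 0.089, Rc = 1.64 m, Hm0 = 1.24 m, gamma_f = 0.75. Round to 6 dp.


q = q0 * exp(-2.6 * Rc / (Hm0 * gamma_f))
Exponent = -2.6 * 1.64 / (1.24 * 0.75)
= -2.6 * 1.64 / 0.9300
= -4.584946
exp(-4.584946) = 0.010204
q = 0.089 * 0.010204
q = 0.000908 m^3/s/m

0.000908


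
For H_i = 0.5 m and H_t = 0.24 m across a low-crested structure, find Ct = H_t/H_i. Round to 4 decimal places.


Ct = H_t / H_i
Ct = 0.24 / 0.5
Ct = 0.4800

0.4800


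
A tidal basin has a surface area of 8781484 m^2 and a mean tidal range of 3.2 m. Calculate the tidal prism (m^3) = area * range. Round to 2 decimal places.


Tidal prism = Area * Tidal range
P = 8781484 * 3.2
P = 28100748.80 m^3

28100748.80


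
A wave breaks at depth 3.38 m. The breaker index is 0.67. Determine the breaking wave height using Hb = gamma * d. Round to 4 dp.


Hb = gamma * d
Hb = 0.67 * 3.38
Hb = 2.2646 m

2.2646


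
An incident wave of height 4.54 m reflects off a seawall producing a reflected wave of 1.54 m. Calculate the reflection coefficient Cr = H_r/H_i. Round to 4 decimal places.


Cr = H_r / H_i
Cr = 1.54 / 4.54
Cr = 0.3392

0.3392


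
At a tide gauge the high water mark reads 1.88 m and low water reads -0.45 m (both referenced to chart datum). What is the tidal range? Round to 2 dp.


Tidal range = High water - Low water
Tidal range = 1.88 - (-0.45)
Tidal range = 2.33 m

2.33


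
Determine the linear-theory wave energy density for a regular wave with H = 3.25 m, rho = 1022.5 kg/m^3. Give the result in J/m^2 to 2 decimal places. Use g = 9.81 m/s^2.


E = (1/8) * rho * g * H^2
E = (1/8) * 1022.5 * 9.81 * 3.25^2
E = 0.125 * 1022.5 * 9.81 * 10.5625
E = 13243.69 J/m^2

13243.69


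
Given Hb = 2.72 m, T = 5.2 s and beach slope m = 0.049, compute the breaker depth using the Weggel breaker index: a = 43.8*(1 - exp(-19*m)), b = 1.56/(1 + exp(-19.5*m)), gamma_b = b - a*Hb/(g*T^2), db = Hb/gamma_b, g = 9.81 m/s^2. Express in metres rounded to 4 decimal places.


a = 43.8 * (1 - exp(-19 * m))
exp(-19 * 0.049) = exp(-0.9310) = 0.394159
a = 43.8 * (1 - 0.394159) = 26.535820
b = 1.56 / (1 + exp(-19.5 * m))
exp(-19.5 * 0.049) = exp(-0.9555) = 0.384620
b = 1.56 / (1 + 0.384620) = 1.126663
Hb / (g * T^2) = 2.72 / (9.81 * 5.2^2) = 2.72 / 265.2624 = 0.01025400
gamma_b = b - a * Hb/(g*T^2) = 1.126663 - 26.535820 * 0.01025400 = 0.854565
db = Hb / gamma_b = 2.72 / 0.854565
db = 3.1829 m

3.1829


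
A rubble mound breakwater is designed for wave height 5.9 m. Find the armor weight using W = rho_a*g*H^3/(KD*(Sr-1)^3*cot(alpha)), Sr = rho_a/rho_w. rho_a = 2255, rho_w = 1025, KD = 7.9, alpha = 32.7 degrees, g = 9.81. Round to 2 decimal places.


Sr = rho_a / rho_w = 2255 / 1025 = 2.200000
(Sr - 1) = 1.200000
(Sr - 1)^3 = 1.728000
cot(32.7) = 1 / tan(32.7) = 1 / 0.641989 = 1.557660
Numerator = 2255 * 9.81 * 5.9^3 = 4543301.8175
Denominator = 7.9 * 1.728000 * 1.557660 = 21.263929
W = 4543301.8175 / 21.263929
W = 213662.38 N

213662.38


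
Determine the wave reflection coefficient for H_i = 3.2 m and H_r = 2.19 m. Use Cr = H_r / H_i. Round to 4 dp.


Cr = H_r / H_i
Cr = 2.19 / 3.2
Cr = 0.6844

0.6844


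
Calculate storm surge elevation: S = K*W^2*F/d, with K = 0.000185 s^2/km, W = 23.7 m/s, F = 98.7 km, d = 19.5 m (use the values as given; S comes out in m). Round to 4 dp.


S = K * W^2 * F / d
W^2 = 23.7^2 = 561.69
S = 0.000185 * 561.69 * 98.7 / 19.5
Numerator = 0.000185 * 561.69 * 98.7 = 10.256179
S = 10.256179 / 19.5 = 0.5260 m

0.5260


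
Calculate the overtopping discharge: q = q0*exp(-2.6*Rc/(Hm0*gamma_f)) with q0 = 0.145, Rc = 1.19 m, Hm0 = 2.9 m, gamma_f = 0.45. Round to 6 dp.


q = q0 * exp(-2.6 * Rc / (Hm0 * gamma_f))
Exponent = -2.6 * 1.19 / (2.9 * 0.45)
= -2.6 * 1.19 / 1.3050
= -2.370881
exp(-2.370881) = 0.093398
q = 0.145 * 0.093398
q = 0.013543 m^3/s/m

0.013543


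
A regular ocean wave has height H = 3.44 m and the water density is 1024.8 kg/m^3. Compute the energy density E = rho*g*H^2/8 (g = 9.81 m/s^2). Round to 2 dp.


E = (1/8) * rho * g * H^2
E = (1/8) * 1024.8 * 9.81 * 3.44^2
E = 0.125 * 1024.8 * 9.81 * 11.8336
E = 14870.82 J/m^2

14870.82


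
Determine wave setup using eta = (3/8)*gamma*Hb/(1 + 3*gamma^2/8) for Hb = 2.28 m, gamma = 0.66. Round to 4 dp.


eta = (3/8) * gamma * Hb / (1 + 3*gamma^2/8)
Numerator = (3/8) * 0.66 * 2.28 = 0.564300
Denominator = 1 + 3*0.66^2/8 = 1 + 0.163350 = 1.163350
eta = 0.564300 / 1.163350
eta = 0.4851 m

0.4851


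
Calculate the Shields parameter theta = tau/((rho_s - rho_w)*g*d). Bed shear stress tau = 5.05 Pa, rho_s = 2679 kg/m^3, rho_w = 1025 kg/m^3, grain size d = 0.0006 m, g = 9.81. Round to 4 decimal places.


theta = tau / ((rho_s - rho_w) * g * d)
rho_s - rho_w = 2679 - 1025 = 1654
Denominator = 1654 * 9.81 * 0.0006 = 9.735444
theta = 5.05 / 9.735444
theta = 0.5187

0.5187


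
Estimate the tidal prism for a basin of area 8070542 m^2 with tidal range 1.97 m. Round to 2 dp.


Tidal prism = Area * Tidal range
P = 8070542 * 1.97
P = 15898967.74 m^3

15898967.74


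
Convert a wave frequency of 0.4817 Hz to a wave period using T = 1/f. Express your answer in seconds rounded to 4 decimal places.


T = 1 / f
T = 1 / 0.4817
T = 2.0760 s

2.0760


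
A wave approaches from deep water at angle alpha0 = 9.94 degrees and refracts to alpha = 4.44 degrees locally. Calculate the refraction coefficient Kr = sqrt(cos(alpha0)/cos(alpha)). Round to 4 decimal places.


Kr = sqrt(cos(alpha0) / cos(alpha))
cos(9.94) = 0.984989
cos(4.44) = 0.996999
Kr = sqrt(0.984989 / 0.996999)
Kr = sqrt(0.987954)
Kr = 0.9940

0.9940


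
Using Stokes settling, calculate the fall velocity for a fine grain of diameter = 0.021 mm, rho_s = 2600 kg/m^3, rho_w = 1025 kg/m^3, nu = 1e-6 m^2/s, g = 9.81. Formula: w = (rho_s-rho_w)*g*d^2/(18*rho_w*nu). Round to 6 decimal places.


w = (rho_s - rho_w) * g * d^2 / (18 * rho_w * nu)
d = 0.021 mm = 0.000021 m
rho_s - rho_w = 2600 - 1025 = 1575
Numerator = 1575 * 9.81 * (0.000021)^2 = 0.000006813781
Denominator = 18 * 1025 * 1e-6 = 0.018450
w = 0.000369 m/s

0.000369


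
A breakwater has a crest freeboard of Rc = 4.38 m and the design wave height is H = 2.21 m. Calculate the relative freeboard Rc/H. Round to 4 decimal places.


Relative freeboard = Rc / H
= 4.38 / 2.21
= 1.9819

1.9819


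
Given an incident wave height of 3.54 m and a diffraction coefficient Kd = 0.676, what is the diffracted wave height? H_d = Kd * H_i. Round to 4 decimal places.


H_d = Kd * H_i
H_d = 0.676 * 3.54
H_d = 2.3930 m

2.3930


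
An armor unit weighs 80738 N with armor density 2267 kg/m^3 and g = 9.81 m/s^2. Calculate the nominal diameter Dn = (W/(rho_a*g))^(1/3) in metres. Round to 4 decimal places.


V = W / (rho_a * g)
V = 80738 / (2267 * 9.81)
V = 80738 / 22239.27
V = 3.630425 m^3
Dn = V^(1/3) = 3.630425^(1/3)
Dn = 1.5369 m

1.5369


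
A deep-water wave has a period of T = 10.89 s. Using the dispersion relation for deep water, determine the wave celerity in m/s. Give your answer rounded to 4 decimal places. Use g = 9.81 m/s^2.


We use the deep-water celerity formula:
C = g * T / (2 * pi)
C = 9.81 * 10.89 / (2 * 3.14159...)
C = 106.830900 / 6.283185
C = 17.0027 m/s

17.0027


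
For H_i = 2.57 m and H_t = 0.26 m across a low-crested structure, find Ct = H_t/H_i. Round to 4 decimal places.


Ct = H_t / H_i
Ct = 0.26 / 2.57
Ct = 0.1012

0.1012


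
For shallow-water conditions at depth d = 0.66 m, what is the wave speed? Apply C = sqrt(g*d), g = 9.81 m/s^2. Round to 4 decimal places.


Using the shallow-water approximation:
C = sqrt(g * d) = sqrt(9.81 * 0.66)
C = sqrt(6.4746)
C = 2.5445 m/s

2.5445


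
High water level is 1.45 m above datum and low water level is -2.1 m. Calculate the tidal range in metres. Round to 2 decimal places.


Tidal range = High water - Low water
Tidal range = 1.45 - (-2.1)
Tidal range = 3.55 m

3.55


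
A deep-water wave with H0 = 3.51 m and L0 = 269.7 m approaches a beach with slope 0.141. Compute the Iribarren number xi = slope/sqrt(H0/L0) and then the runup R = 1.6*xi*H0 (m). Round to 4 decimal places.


xi = slope / sqrt(H0/L0)
H0/L0 = 3.51/269.7 = 0.013014
sqrt(0.013014) = 0.114081
xi = 0.141 / 0.114081 = 1.235965
R = 1.6 * xi * H0 = 1.6 * 1.235965 * 3.51
R = 6.9412 m

6.9412


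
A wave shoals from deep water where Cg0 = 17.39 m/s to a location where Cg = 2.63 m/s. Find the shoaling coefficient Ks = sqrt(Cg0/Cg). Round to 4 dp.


Ks = sqrt(Cg0 / Cg)
Ks = sqrt(17.39 / 2.63)
Ks = sqrt(6.6122)
Ks = 2.5714

2.5714


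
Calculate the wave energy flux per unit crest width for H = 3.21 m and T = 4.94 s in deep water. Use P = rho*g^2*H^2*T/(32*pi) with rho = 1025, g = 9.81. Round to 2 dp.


P = rho * g^2 * H^2 * T / (32 * pi)
P = 1025 * 9.81^2 * 3.21^2 * 4.94 / (32 * pi)
P = 1025 * 96.2361 * 10.3041 * 4.94 / 100.53096
P = 49945.81 W/m

49945.81


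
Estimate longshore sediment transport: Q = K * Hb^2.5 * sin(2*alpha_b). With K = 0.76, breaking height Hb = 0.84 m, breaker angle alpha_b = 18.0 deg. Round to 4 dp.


Q = K * Hb^2.5 * sin(2 * alpha_b)
Hb^2.5 = 0.84^2.5 = 0.646693
sin(2 * 18.0) = sin(36.0) = 0.587785
Q = 0.76 * 0.646693 * 0.587785
Q = 0.2889 m^3/s

0.2889


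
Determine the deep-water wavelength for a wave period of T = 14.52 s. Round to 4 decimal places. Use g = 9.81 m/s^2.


L0 = g * T^2 / (2 * pi)
L0 = 9.81 * 14.52^2 / (2 * pi)
L0 = 9.81 * 210.8304 / 6.28319
L0 = 2068.2462 / 6.28319
L0 = 329.1716 m

329.1716


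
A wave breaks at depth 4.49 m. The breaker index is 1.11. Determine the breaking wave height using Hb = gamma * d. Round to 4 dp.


Hb = gamma * d
Hb = 1.11 * 4.49
Hb = 4.9839 m

4.9839


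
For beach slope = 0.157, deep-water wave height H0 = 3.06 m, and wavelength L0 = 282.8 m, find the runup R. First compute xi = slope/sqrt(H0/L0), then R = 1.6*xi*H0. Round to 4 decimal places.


xi = slope / sqrt(H0/L0)
H0/L0 = 3.06/282.8 = 0.010820
sqrt(0.010820) = 0.104021
xi = 0.157 / 0.104021 = 1.509311
R = 1.6 * xi * H0 = 1.6 * 1.509311 * 3.06
R = 7.3896 m

7.3896


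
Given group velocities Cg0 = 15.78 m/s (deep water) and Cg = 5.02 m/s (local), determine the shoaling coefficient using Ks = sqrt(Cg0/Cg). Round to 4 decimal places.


Ks = sqrt(Cg0 / Cg)
Ks = sqrt(15.78 / 5.02)
Ks = sqrt(3.1434)
Ks = 1.7730

1.7730


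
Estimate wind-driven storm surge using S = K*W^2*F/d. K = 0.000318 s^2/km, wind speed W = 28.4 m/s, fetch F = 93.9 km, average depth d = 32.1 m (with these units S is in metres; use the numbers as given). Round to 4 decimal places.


S = K * W^2 * F / d
W^2 = 28.4^2 = 806.56
S = 0.000318 * 806.56 * 93.9 / 32.1
Numerator = 0.000318 * 806.56 * 93.9 = 24.084043
S = 24.084043 / 32.1 = 0.7503 m

0.7503


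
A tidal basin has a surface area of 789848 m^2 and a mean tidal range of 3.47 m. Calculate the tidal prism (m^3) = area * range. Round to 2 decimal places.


Tidal prism = Area * Tidal range
P = 789848 * 3.47
P = 2740772.56 m^3

2740772.56


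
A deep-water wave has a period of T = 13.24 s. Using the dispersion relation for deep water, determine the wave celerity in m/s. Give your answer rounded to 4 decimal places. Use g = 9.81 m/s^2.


We use the deep-water celerity formula:
C = g * T / (2 * pi)
C = 9.81 * 13.24 / (2 * 3.14159...)
C = 129.884400 / 6.283185
C = 20.6717 m/s

20.6717


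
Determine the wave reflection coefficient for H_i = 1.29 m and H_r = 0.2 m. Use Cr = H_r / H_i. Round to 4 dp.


Cr = H_r / H_i
Cr = 0.2 / 1.29
Cr = 0.1550

0.1550


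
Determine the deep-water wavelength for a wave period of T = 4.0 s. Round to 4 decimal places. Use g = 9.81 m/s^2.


L0 = g * T^2 / (2 * pi)
L0 = 9.81 * 4.0^2 / (2 * pi)
L0 = 9.81 * 16.0000 / 6.28319
L0 = 156.9600 / 6.28319
L0 = 24.9810 m

24.9810


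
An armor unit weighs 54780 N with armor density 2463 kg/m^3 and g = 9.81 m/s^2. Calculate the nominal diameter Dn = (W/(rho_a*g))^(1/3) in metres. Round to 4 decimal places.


V = W / (rho_a * g)
V = 54780 / (2463 * 9.81)
V = 54780 / 24162.03
V = 2.267194 m^3
Dn = V^(1/3) = 2.267194^(1/3)
Dn = 1.3137 m

1.3137


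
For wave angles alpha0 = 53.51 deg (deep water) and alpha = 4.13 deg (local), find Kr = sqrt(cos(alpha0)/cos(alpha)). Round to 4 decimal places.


Kr = sqrt(cos(alpha0) / cos(alpha))
cos(53.51) = 0.594682
cos(4.13) = 0.997403
Kr = sqrt(0.594682 / 0.997403)
Kr = sqrt(0.596231)
Kr = 0.7722

0.7722


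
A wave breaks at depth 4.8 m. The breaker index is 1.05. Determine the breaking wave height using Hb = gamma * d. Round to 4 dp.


Hb = gamma * d
Hb = 1.05 * 4.8
Hb = 5.0400 m

5.0400


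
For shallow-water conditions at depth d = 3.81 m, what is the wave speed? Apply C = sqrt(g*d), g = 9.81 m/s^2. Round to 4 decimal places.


Using the shallow-water approximation:
C = sqrt(g * d) = sqrt(9.81 * 3.81)
C = sqrt(37.3761)
C = 6.1136 m/s

6.1136


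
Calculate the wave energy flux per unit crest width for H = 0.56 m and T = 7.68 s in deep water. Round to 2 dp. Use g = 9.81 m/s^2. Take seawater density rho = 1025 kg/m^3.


P = rho * g^2 * H^2 * T / (32 * pi)
P = 1025 * 9.81^2 * 0.56^2 * 7.68 / (32 * pi)
P = 1025 * 96.2361 * 0.3136 * 7.68 / 100.53096
P = 2363.19 W/m

2363.19


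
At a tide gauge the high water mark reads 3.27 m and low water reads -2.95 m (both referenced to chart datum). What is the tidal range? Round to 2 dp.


Tidal range = High water - Low water
Tidal range = 3.27 - (-2.95)
Tidal range = 6.22 m

6.22


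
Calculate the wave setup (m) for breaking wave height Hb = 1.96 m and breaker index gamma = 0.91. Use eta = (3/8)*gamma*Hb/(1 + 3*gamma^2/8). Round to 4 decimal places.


eta = (3/8) * gamma * Hb / (1 + 3*gamma^2/8)
Numerator = (3/8) * 0.91 * 1.96 = 0.668850
Denominator = 1 + 3*0.91^2/8 = 1 + 0.310538 = 1.310538
eta = 0.668850 / 1.310538
eta = 0.5104 m

0.5104


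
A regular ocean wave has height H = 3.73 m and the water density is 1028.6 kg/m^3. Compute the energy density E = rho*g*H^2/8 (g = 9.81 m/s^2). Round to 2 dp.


E = (1/8) * rho * g * H^2
E = (1/8) * 1028.6 * 9.81 * 3.73^2
E = 0.125 * 1028.6 * 9.81 * 13.9129
E = 17548.63 J/m^2

17548.63


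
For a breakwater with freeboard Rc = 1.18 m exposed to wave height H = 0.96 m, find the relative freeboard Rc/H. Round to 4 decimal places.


Relative freeboard = Rc / H
= 1.18 / 0.96
= 1.2292

1.2292


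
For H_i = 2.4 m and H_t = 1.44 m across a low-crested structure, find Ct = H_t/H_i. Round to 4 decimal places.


Ct = H_t / H_i
Ct = 1.44 / 2.4
Ct = 0.6000

0.6000


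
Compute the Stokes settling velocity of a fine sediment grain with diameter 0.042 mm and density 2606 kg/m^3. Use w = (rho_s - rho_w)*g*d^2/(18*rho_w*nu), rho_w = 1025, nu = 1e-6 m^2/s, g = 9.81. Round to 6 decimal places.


w = (rho_s - rho_w) * g * d^2 / (18 * rho_w * nu)
d = 0.042 mm = 0.000042 m
rho_s - rho_w = 2606 - 1025 = 1581
Numerator = 1581 * 9.81 * (0.000042)^2 = 0.000027358952
Denominator = 18 * 1025 * 1e-6 = 0.018450
w = 0.001483 m/s

0.001483


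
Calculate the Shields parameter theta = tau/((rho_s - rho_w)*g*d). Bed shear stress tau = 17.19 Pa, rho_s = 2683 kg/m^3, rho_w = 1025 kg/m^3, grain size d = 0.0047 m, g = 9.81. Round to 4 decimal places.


theta = tau / ((rho_s - rho_w) * g * d)
rho_s - rho_w = 2683 - 1025 = 1658
Denominator = 1658 * 9.81 * 0.0047 = 76.445406
theta = 17.19 / 76.445406
theta = 0.2249

0.2249


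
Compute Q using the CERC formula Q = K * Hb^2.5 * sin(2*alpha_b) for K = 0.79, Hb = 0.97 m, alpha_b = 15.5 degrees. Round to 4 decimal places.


Q = K * Hb^2.5 * sin(2 * alpha_b)
Hb^2.5 = 0.97^2.5 = 0.926679
sin(2 * 15.5) = sin(31.0) = 0.515038
Q = 0.79 * 0.926679 * 0.515038
Q = 0.3770 m^3/s

0.3770


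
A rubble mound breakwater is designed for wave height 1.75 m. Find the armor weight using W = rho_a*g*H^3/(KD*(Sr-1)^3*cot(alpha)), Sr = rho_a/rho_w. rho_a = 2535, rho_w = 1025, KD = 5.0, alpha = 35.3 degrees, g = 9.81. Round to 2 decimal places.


Sr = rho_a / rho_w = 2535 / 1025 = 2.473171
(Sr - 1) = 1.473171
(Sr - 1)^3 = 3.197122
cot(35.3) = 1 / tan(35.3) = 1 / 0.708039 = 1.412351
Numerator = 2535 * 9.81 * 1.75^3 = 133278.8133
Denominator = 5.0 * 3.197122 * 1.412351 = 22.577289
W = 133278.8133 / 22.577289
W = 5903.22 N

5903.22


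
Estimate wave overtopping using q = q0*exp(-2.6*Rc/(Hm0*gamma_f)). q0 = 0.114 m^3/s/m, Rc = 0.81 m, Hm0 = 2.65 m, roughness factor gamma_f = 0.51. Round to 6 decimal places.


q = q0 * exp(-2.6 * Rc / (Hm0 * gamma_f))
Exponent = -2.6 * 0.81 / (2.65 * 0.51)
= -2.6 * 0.81 / 1.3515
= -1.558269
exp(-1.558269) = 0.210500
q = 0.114 * 0.210500
q = 0.023997 m^3/s/m

0.023997


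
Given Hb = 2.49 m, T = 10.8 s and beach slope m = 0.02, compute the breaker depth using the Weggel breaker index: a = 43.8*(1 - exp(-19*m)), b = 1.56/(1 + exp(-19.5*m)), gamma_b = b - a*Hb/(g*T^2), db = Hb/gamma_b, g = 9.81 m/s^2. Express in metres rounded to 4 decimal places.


a = 43.8 * (1 - exp(-19 * m))
exp(-19 * 0.02) = exp(-0.3800) = 0.683861
a = 43.8 * (1 - 0.683861) = 13.846870
b = 1.56 / (1 + exp(-19.5 * m))
exp(-19.5 * 0.02) = exp(-0.3900) = 0.677057
b = 1.56 / (1 + 0.677057) = 0.930201
Hb / (g * T^2) = 2.49 / (9.81 * 10.8^2) = 2.49 / 1144.2384 = 0.00217612
gamma_b = b - a * Hb/(g*T^2) = 0.930201 - 13.846870 * 0.00217612 = 0.900069
db = Hb / gamma_b = 2.49 / 0.900069
db = 2.7665 m

2.7665


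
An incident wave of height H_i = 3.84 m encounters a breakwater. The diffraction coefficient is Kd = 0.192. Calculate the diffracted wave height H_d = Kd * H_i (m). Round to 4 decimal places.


H_d = Kd * H_i
H_d = 0.192 * 3.84
H_d = 0.7373 m

0.7373


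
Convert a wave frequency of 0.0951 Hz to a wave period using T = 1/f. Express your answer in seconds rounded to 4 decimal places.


T = 1 / f
T = 1 / 0.0951
T = 10.5152 s

10.5152


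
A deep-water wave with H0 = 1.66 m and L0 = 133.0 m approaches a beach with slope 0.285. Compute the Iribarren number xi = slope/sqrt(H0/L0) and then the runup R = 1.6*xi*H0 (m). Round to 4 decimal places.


xi = slope / sqrt(H0/L0)
H0/L0 = 1.66/133.0 = 0.012481
sqrt(0.012481) = 0.111719
xi = 0.285 / 0.111719 = 2.551036
R = 1.6 * xi * H0 = 1.6 * 2.551036 * 1.66
R = 6.7756 m

6.7756


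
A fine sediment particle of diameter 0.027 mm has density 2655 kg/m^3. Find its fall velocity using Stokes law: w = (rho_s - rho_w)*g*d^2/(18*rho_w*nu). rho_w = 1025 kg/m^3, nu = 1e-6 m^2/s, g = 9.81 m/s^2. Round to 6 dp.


w = (rho_s - rho_w) * g * d^2 / (18 * rho_w * nu)
d = 0.027 mm = 0.000027 m
rho_s - rho_w = 2655 - 1025 = 1630
Numerator = 1630 * 9.81 * (0.000027)^2 = 0.000011656929
Denominator = 18 * 1025 * 1e-6 = 0.018450
w = 0.000632 m/s

0.000632


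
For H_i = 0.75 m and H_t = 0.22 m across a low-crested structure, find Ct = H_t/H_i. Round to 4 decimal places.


Ct = H_t / H_i
Ct = 0.22 / 0.75
Ct = 0.2933

0.2933


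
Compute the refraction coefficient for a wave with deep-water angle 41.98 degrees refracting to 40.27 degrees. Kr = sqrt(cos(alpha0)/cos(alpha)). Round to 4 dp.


Kr = sqrt(cos(alpha0) / cos(alpha))
cos(41.98) = 0.743378
cos(40.27) = 0.763007
Kr = sqrt(0.743378 / 0.763007)
Kr = sqrt(0.974275)
Kr = 0.9871

0.9871


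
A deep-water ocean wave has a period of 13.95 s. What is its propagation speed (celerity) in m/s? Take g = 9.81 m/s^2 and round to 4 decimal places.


We use the deep-water celerity formula:
C = g * T / (2 * pi)
C = 9.81 * 13.95 / (2 * 3.14159...)
C = 136.849500 / 6.283185
C = 21.7803 m/s

21.7803


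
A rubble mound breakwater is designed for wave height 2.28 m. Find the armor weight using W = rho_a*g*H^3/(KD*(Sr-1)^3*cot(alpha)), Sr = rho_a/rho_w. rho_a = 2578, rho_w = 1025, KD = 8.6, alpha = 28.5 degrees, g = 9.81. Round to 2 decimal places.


Sr = rho_a / rho_w = 2578 / 1025 = 2.515122
(Sr - 1) = 1.515122
(Sr - 1)^3 = 3.478106
cot(28.5) = 1 / tan(28.5) = 1 / 0.542956 = 1.841771
Numerator = 2578 * 9.81 * 2.28^3 = 299748.1155
Denominator = 8.6 * 3.478106 * 1.841771 = 55.090514
W = 299748.1155 / 55.090514
W = 5441.01 N

5441.01


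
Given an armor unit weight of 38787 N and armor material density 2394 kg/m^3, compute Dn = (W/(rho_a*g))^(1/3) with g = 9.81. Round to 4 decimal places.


V = W / (rho_a * g)
V = 38787 / (2394 * 9.81)
V = 38787 / 23485.14
V = 1.651555 m^3
Dn = V^(1/3) = 1.651555^(1/3)
Dn = 1.1820 m

1.1820


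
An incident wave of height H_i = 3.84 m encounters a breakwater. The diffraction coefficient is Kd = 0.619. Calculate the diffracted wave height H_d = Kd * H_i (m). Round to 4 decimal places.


H_d = Kd * H_i
H_d = 0.619 * 3.84
H_d = 2.3770 m

2.3770


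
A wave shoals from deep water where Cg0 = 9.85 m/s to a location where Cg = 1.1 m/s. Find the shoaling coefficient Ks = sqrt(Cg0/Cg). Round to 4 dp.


Ks = sqrt(Cg0 / Cg)
Ks = sqrt(9.85 / 1.1)
Ks = sqrt(8.9545)
Ks = 2.9924

2.9924


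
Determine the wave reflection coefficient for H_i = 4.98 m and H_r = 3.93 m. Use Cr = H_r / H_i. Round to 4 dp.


Cr = H_r / H_i
Cr = 3.93 / 4.98
Cr = 0.7892

0.7892


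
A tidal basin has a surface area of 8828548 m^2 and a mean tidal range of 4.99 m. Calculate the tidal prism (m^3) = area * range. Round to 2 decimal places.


Tidal prism = Area * Tidal range
P = 8828548 * 4.99
P = 44054454.52 m^3

44054454.52


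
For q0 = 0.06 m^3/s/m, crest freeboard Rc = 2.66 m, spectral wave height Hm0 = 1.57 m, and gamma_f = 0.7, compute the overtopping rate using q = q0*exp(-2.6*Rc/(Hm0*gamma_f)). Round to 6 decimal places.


q = q0 * exp(-2.6 * Rc / (Hm0 * gamma_f))
Exponent = -2.6 * 2.66 / (1.57 * 0.7)
= -2.6 * 2.66 / 1.0990
= -6.292994
exp(-6.292994) = 0.001849
q = 0.06 * 0.001849
q = 0.000111 m^3/s/m

0.000111


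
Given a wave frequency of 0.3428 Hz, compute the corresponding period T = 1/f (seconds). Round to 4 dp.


T = 1 / f
T = 1 / 0.3428
T = 2.9172 s

2.9172


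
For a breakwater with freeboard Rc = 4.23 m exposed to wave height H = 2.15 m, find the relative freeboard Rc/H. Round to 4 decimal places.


Relative freeboard = Rc / H
= 4.23 / 2.15
= 1.9674

1.9674


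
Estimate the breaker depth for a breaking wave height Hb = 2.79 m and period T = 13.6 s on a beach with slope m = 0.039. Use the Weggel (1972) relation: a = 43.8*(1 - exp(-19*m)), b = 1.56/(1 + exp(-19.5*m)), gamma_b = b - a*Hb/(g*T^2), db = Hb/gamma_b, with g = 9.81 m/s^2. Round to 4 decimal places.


a = 43.8 * (1 - exp(-19 * m))
exp(-19 * 0.039) = exp(-0.7410) = 0.476637
a = 43.8 * (1 - 0.476637) = 22.923298
b = 1.56 / (1 + exp(-19.5 * m))
exp(-19.5 * 0.039) = exp(-0.7605) = 0.467433
b = 1.56 / (1 + 0.467433) = 1.063081
Hb / (g * T^2) = 2.79 / (9.81 * 13.6^2) = 2.79 / 1814.4576 = 0.00153765
gamma_b = b - a * Hb/(g*T^2) = 1.063081 - 22.923298 * 0.00153765 = 1.027833
db = Hb / gamma_b = 2.79 / 1.027833
db = 2.7144 m

2.7144


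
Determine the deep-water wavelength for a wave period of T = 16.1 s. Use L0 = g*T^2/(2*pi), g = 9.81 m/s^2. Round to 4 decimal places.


L0 = g * T^2 / (2 * pi)
L0 = 9.81 * 16.1^2 / (2 * pi)
L0 = 9.81 * 259.2100 / 6.28319
L0 = 2542.8501 / 6.28319
L0 = 404.7072 m

404.7072


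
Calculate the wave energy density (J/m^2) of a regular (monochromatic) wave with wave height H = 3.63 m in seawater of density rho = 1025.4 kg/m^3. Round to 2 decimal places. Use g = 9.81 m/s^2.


E = (1/8) * rho * g * H^2
E = (1/8) * 1025.4 * 9.81 * 3.63^2
E = 0.125 * 1025.4 * 9.81 * 13.1769
E = 16568.59 J/m^2

16568.59


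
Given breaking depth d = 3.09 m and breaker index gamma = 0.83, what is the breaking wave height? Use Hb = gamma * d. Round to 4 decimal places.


Hb = gamma * d
Hb = 0.83 * 3.09
Hb = 2.5647 m

2.5647


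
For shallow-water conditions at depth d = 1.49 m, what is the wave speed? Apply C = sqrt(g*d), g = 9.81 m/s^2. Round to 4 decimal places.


Using the shallow-water approximation:
C = sqrt(g * d) = sqrt(9.81 * 1.49)
C = sqrt(14.6169)
C = 3.8232 m/s

3.8232


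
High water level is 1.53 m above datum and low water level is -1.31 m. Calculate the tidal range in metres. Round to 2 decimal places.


Tidal range = High water - Low water
Tidal range = 1.53 - (-1.31)
Tidal range = 2.84 m

2.84


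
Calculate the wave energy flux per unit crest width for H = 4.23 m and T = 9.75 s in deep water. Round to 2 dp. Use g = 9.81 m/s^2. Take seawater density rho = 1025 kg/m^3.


P = rho * g^2 * H^2 * T / (32 * pi)
P = 1025 * 9.81^2 * 4.23^2 * 9.75 / (32 * pi)
P = 1025 * 96.2361 * 17.8929 * 9.75 / 100.53096
P = 171177.78 W/m

171177.78


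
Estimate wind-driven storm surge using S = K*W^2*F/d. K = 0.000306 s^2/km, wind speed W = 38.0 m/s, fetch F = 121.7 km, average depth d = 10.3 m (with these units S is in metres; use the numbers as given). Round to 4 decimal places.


S = K * W^2 * F / d
W^2 = 38.0^2 = 1444.00
S = 0.000306 * 1444.00 * 121.7 / 10.3
Numerator = 0.000306 * 1444.00 * 121.7 = 53.774849
S = 53.774849 / 10.3 = 5.2209 m

5.2209


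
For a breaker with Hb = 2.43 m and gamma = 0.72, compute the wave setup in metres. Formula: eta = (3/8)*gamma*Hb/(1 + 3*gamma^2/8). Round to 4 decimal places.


eta = (3/8) * gamma * Hb / (1 + 3*gamma^2/8)
Numerator = (3/8) * 0.72 * 2.43 = 0.656100
Denominator = 1 + 3*0.72^2/8 = 1 + 0.194400 = 1.194400
eta = 0.656100 / 1.194400
eta = 0.5493 m

0.5493


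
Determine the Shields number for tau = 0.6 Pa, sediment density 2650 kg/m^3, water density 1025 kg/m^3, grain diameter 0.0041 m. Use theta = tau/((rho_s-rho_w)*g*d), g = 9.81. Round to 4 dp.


theta = tau / ((rho_s - rho_w) * g * d)
rho_s - rho_w = 2650 - 1025 = 1625
Denominator = 1625 * 9.81 * 0.0041 = 65.359125
theta = 0.6 / 65.359125
theta = 0.0092

0.0092
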